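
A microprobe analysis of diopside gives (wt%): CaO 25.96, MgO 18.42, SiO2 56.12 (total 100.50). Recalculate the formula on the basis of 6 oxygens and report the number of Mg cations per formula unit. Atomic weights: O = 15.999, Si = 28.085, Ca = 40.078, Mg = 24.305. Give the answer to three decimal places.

CaO: 25.96/56.077 = 0.46293 mol → 0.46293 mol Ca, 0.46293 mol O.
MgO: 18.42/40.304 = 0.45703 mol → 0.45703 mol Mg, 0.45703 mol O.
SiO2: 56.12/60.083 = 0.93404 mol → 0.93404 mol Si, 1.86808 mol O.
Total oxygen = 2.78804 mol. Normalization factor = 6/2.78804 = 2.15205.
Mg per 6 O = 0.45703 × 2.15205 = 0.984.

0.984 Mg apfu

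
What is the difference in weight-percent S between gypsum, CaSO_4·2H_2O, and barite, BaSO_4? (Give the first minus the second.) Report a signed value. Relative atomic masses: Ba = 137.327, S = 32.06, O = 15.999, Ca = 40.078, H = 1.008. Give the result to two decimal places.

M(CaSO_4·2H_2O) = 172.164 g/mol, so wt% S = 32.060/172.164 × 100 = 18.62%.
M(BaSO_4) = 233.383 g/mol, so wt% S = 32.060/233.383 × 100 = 13.74%.
18.62 − 13.74 = 4.88 pp.

4.88 percentage points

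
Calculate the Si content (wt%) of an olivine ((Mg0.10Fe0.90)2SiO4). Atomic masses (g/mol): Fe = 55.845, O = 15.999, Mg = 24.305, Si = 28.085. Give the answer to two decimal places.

Formula mass = 0.20×24.305 + 1.80×55.845 + 1×28.085 + 4×15.999 = 197.463 g/mol, of which 28.085 g is Si.
So Si makes up 28.085/197.463 = 0.1422 of the mass, i.e. 14.22%.

14.22 wt%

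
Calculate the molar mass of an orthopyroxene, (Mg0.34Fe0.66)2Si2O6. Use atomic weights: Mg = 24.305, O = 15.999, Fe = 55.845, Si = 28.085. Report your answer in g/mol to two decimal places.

242.41 g/mol

M = 0.68(24.305) + 1.32(55.845) + 2(28.085) + 6(15.999)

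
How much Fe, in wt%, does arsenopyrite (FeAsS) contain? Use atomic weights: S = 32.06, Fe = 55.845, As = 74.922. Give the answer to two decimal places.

Formula mass = 1*55.845 + 1*74.922 + 1*32.06 = 162.827 g/mol, of which 55.845 g is Fe.
So Fe makes up 55.845/162.827 = 0.3430 of the mass, i.e. 34.30%.

34.30 wt%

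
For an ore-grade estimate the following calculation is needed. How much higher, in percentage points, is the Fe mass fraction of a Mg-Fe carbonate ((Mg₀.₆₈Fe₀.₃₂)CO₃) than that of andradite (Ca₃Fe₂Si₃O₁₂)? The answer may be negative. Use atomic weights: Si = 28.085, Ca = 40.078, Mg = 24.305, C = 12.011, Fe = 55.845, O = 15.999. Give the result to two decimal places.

First mineral: 17.870 g Fe in 94.406 g formula = 18.93 wt% Fe.
Second mineral: 111.690 g Fe in 508.167 g formula = 21.98 wt% Fe.
18.93% − 21.98% gives a difference of -3.05 percentage points.

-3.05 percentage points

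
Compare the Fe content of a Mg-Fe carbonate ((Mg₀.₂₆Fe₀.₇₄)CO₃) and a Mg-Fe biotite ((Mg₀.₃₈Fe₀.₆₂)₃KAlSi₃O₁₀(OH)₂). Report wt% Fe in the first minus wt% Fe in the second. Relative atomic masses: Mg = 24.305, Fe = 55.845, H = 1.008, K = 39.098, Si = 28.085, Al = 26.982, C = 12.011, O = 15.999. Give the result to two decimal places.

16.56 percentage points

Fe in (Mg₀.₂₆Fe₀.₇₄)CO₃: molar mass 107.653 g/mol; 0.74×55.845 = 41.325 g → 38.39 wt%.
Fe in (Mg₀.₃₈Fe₀.₆₂)₃KAlSi₃O₁₀(OH)₂: molar mass 475.918 g/mol; 1.86×55.845 = 103.872 g → 21.83 wt%.
Difference = 38.39 − 21.83 = 16.56 percentage points.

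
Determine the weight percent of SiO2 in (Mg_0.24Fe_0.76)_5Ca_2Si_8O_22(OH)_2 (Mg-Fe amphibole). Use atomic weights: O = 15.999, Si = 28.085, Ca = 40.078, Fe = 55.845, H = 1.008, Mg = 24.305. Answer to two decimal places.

M((Mg_0.24Fe_0.76)_5Ca_2Si_8O_22(OH)_2) = 932.205 g/mol; M(SiO2) = 60.083 g/mol.
Moles SiO2 per formula unit = 8 Si ÷ 1 = 8.0000.
SiO2 fraction = (8.0000 × 60.083) / 932.205 = 480.664/932.205 = 0.5156.

51.56 wt%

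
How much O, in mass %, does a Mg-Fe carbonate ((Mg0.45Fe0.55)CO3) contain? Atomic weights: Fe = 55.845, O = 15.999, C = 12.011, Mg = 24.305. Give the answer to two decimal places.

M((Mg0.45Fe0.55)CO3) = 101.660 g/mol.
O contributes 3 × 15.999 = 47.997 g per mole.
47.997/101.660 = 0.4721 → 47.21%.

47.21 mass %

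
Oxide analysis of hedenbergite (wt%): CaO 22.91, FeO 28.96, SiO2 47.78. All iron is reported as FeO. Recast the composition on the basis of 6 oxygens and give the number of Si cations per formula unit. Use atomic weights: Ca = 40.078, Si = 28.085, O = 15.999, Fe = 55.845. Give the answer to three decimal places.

22.91 wt% CaO ÷ 56.077 g/mol = 0.40855 mol, giving 0.40855 Ca and 0.40855 O.
28.96 wt% FeO ÷ 71.844 g/mol = 0.40310 mol, giving 0.40310 Fe and 0.40310 O.
47.78 wt% SiO2 ÷ 60.083 g/mol = 0.79523 mol, giving 0.79523 Si and 1.59046 O.
Oxygen sums to 2.40211; scaling by 6/2.40211 = 2.49780 puts the formula on 6 O.
Si: 0.79523 × 2.49780 = 1.986 atoms per formula unit.

1.986 Si apfu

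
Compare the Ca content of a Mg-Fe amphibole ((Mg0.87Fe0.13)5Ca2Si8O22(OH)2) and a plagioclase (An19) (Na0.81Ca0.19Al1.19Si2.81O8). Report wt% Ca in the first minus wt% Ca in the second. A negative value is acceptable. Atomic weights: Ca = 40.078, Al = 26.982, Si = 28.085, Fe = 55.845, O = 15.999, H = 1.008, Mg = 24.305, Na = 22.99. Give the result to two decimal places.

M((Mg0.87Fe0.13)5Ca2Si8O22(OH)2) = 832.854 g/mol, so wt% Ca = 80.156/832.854 × 100 = 9.62%.
M(Na0.81Ca0.19Al1.19Si2.81O8) = 265.256 g/mol, so wt% Ca = 7.615/265.256 × 100 = 2.87%.
9.62 − 2.87 = 6.75 pp.

6.75 percentage points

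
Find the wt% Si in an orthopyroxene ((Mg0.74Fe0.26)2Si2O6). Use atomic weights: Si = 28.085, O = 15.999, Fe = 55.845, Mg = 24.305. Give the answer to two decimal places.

M((Mg0.74Fe0.26)2Si2O6) = 217.175 g/mol.
Si contributes 2 × 28.085 = 56.170 g per mole.
56.170/217.175 = 0.2586 → 25.86%.

25.86 weight percent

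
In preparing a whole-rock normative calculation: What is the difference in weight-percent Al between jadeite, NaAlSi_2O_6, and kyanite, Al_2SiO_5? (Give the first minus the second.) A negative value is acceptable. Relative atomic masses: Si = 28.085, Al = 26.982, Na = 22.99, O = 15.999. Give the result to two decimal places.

-19.95 percentage points

M(NaAlSi_2O_6) = 202.136 g/mol, so wt% Al = 26.982/202.136 × 100 = 13.35%.
M(Al_2SiO_5) = 162.044 g/mol, so wt% Al = 53.964/162.044 × 100 = 33.30%.
13.35 − 33.30 = -19.95 pp.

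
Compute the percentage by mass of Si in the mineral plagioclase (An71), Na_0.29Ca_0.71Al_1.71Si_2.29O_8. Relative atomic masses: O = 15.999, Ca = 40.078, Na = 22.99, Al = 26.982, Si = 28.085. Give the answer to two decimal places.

M(Na_0.29Ca_0.71Al_1.71Si_2.29O_8) = 273.568 g/mol.
Si contributes 2.29 × 28.085 = 64.315 g per mole.
64.315/273.568 = 0.2351 → 23.51%.

23.51 mass %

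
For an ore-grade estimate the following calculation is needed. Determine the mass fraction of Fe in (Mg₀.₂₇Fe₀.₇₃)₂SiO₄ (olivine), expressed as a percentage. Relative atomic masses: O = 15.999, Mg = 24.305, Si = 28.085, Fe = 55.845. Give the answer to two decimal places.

43.66 weight percent

Molar mass of (Mg₀.₂₇Fe₀.₇₃)₂SiO₄: 0.54·24.305 + 1.46·55.845 + 1·28.085 + 4·15.999 = 186.739 g/mol.
Mass of Fe per formula unit: 1.46 × 55.845 = 81.534 g.
Weight fraction Fe = 81.534 / 186.739 = 0.4366.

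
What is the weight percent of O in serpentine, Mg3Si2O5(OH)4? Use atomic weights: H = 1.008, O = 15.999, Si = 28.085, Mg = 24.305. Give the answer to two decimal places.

51.96 mass %

M(Mg3Si2O5(OH)4) = 277.108 g/mol.
O contributes 9 × 15.999 = 143.991 g per mole.
143.991/277.108 = 0.5196 → 51.96%.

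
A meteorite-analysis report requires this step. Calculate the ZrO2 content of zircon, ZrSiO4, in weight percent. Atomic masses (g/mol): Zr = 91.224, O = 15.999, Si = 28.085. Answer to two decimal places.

67.22 wt%

Molar mass of ZrSiO4 = 1*91.224 + 1*28.085 + 4*15.999 = 183.305 g/mol.
Each formula unit contains 1 Zr, equivalent to 1/1 = 1.0000 mol ZrO2.
M(ZrO2) = 1×91.224 + 2×15.999 = 123.222 g/mol.
Mass of ZrO2 per formula unit = 1.0000 × 123.222 = 123.222 g.
ZrO2 wt% = 123.222 / 183.305 × 100 = 67.22%.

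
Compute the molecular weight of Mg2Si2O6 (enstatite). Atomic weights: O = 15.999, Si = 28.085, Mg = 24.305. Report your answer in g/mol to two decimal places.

The formula mass is the sum 2*24.305 + 2*28.085 + 6*15.999.

200.77 g/mol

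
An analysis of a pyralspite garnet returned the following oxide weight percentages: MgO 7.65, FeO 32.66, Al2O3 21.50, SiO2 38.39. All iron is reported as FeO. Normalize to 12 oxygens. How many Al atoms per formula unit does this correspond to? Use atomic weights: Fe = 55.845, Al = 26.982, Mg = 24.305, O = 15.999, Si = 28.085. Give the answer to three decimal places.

MgO (M=40.304): mol = 0.18981; Mg = 0.18981, O = 0.18981.
FeO (M=71.844): mol = 0.45460; Fe = 0.45460, O = 0.45460.
Al2O3 (M=101.961): mol = 0.21086; Al = 0.42172, O = 0.63258.
SiO2 (M=60.083): mol = 0.63895; Si = 0.63895, O = 1.27790.
ΣO = 2.55489; factor = 12/ΣO = 4.69688.
Al apfu = 0.42172 × 4.69688 = 1.981.

1.981 Al apfu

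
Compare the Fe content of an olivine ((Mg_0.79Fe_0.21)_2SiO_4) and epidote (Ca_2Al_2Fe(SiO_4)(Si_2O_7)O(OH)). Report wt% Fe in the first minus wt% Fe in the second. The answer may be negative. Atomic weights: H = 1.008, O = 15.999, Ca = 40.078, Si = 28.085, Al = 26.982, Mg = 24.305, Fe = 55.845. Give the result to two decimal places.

3.68 percentage points

First mineral: 23.455 g Fe in 153.938 g formula = 15.24 wt% Fe.
Second mineral: 55.845 g Fe in 483.215 g formula = 11.56 wt% Fe.
15.24% − 11.56% gives a difference of 3.68 percentage points.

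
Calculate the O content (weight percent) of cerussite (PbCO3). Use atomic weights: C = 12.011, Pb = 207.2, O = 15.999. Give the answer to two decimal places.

17.96 weight percent

Molar mass of PbCO3: 1·207.2 + 1·12.011 + 3·15.999 = 267.208 g/mol.
Mass of O per formula unit: 3 × 15.999 = 47.997 g.
Weight fraction O = 47.997 / 267.208 = 0.1796.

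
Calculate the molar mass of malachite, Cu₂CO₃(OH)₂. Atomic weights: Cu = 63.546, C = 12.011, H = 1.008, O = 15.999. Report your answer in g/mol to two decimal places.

The formula mass is the sum 2(63.546) + 1(12.011) + 5(15.999) + 2(1.008).

221.11 g/mol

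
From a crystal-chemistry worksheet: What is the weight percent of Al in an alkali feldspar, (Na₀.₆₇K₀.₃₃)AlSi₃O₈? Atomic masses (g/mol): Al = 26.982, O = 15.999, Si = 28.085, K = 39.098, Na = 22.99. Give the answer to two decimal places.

Molar mass of (Na₀.₆₇K₀.₃₃)AlSi₃O₈: 0.67×22.99 + 0.33×39.098 + 1×26.982 + 3×28.085 + 8×15.999 = 267.535 g/mol.
Mass of Al per formula unit: 1 × 26.982 = 26.982 g.
Weight fraction Al = 26.982 / 267.535 = 0.1009.

10.09 weight percent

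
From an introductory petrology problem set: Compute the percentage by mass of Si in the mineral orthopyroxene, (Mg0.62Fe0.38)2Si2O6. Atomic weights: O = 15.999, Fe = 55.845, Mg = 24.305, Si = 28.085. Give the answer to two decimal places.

M((Mg0.62Fe0.38)2Si2O6) = 224.744 g/mol.
Si contributes 2 × 28.085 = 56.170 g per mole.
56.170/224.744 = 0.2499 → 24.99%.

24.99 wt%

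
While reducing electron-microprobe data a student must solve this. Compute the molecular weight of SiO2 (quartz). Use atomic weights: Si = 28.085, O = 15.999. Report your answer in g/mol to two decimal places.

60.08 g/mol

The formula mass is the sum 1(28.085) + 2(15.999).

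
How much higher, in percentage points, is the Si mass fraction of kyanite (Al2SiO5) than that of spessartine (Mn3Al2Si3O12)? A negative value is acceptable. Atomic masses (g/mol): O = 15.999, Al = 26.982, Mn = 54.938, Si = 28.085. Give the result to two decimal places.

First mineral: 28.085 g Si in 162.044 g formula = 17.33 wt% Si.
Second mineral: 84.255 g Si in 495.021 g formula = 17.02 wt% Si.
17.33% − 17.02% gives a difference of 0.31 percentage points.

0.31 percentage points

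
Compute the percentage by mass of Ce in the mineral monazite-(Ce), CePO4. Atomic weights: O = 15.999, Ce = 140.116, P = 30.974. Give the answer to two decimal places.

59.60 weight percent

Molar mass of CePO4: 1·140.116 + 1·30.974 + 4·15.999 = 235.086 g/mol.
Mass of Ce per formula unit: 1 × 140.116 = 140.116 g.
Weight fraction Ce = 140.116 / 235.086 = 0.5960.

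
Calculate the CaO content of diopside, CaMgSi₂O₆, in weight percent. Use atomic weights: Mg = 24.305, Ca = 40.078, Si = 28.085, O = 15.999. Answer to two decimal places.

25.90 wt%

Formula mass = 216.547 g/mol.
1 Ca → 1.0000 mol CaO per formula unit; M(CaO) = 56.077, so CaO mass = 56.077 g.
56.077/216.547 × 100 = 25.90 wt%.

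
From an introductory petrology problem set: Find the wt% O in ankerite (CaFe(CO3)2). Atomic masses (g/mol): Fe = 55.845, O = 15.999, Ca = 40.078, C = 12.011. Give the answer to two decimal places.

44.45 wt%

M(CaFe(CO3)2) = 215.939 g/mol.
O contributes 6 × 15.999 = 95.994 g per mole.
95.994/215.939 = 0.4445 → 44.45%.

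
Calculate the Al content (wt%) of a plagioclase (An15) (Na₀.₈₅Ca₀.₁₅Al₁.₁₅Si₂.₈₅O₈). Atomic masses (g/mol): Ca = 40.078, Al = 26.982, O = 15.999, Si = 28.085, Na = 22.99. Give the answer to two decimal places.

11.73 wt%

Molar mass of Na₀.₈₅Ca₀.₁₅Al₁.₁₅Si₂.₈₅O₈: 0.85×22.99 + 0.15×40.078 + 1.15×26.982 + 2.85×28.085 + 8×15.999 = 264.617 g/mol.
Mass of Al per formula unit: 1.15 × 26.982 = 31.029 g.
Weight fraction Al = 31.029 / 264.617 = 0.1173.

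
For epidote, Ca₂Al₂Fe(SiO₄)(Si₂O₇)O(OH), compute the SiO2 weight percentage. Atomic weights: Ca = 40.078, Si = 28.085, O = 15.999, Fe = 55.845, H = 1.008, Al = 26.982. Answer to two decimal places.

37.30 wt%

Molar mass of Ca₂Al₂Fe(SiO₄)(Si₂O₇)O(OH) = 2*40.078 + 2*26.982 + 1*55.845 + 3*28.085 + 13*15.999 + 1*1.008 = 483.215 g/mol.
Each formula unit contains 3 Si, equivalent to 3/1 = 3.0000 mol SiO2.
M(SiO2) = 1×28.085 + 2×15.999 = 60.083 g/mol.
Mass of SiO2 per formula unit = 3.0000 × 60.083 = 180.249 g.
SiO2 wt% = 180.249 / 483.215 × 100 = 37.30%.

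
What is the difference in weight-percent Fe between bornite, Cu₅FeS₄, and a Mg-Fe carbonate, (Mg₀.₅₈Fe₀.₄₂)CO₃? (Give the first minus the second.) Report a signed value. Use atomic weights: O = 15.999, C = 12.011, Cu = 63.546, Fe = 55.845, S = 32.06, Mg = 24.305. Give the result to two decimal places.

-12.91 percentage points

First mineral: 55.845 g Fe in 501.815 g formula = 11.13 wt% Fe.
Second mineral: 23.455 g Fe in 97.560 g formula = 24.04 wt% Fe.
11.13% − 24.04% gives a difference of -12.91 percentage points.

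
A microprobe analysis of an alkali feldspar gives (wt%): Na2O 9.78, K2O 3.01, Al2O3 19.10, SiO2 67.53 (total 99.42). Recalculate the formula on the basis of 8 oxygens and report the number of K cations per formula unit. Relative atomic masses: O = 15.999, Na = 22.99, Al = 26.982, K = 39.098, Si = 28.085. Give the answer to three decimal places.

Na2O (M=61.979): mol = 0.15780; Na = 0.31560, O = 0.15780.
K2O (M=94.195): mol = 0.03195; K = 0.06390, O = 0.03195.
Al2O3 (M=101.961): mol = 0.18733; Al = 0.37466, O = 0.56199.
SiO2 (M=60.083): mol = 1.12395; Si = 1.12395, O = 2.24790.
ΣO = 2.99964; factor = 8/ΣO = 2.66699.
K apfu = 0.06390 × 2.66699 = 0.170.

0.170 K apfu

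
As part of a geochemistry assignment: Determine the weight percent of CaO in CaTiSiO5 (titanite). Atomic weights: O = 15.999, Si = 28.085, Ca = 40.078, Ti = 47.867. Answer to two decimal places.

Formula mass = 196.025 g/mol.
1 Ca → 1.0000 mol CaO per formula unit; M(CaO) = 56.077, so CaO mass = 56.077 g.
56.077/196.025 × 100 = 28.61 wt%.

28.61 wt%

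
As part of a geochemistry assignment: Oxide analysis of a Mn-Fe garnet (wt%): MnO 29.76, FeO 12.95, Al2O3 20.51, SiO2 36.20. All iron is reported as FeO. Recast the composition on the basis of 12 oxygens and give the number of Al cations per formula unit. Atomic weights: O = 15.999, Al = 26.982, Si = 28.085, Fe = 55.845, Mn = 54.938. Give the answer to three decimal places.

MnO: 29.76/70.937 = 0.41953 mol → 0.41953 mol Mn, 0.41953 mol O.
FeO: 12.95/71.844 = 0.18025 mol → 0.18025 mol Fe, 0.18025 mol O.
Al2O3: 20.51/101.961 = 0.20116 mol → 0.40232 mol Al, 0.60348 mol O.
SiO2: 36.20/60.083 = 0.60250 mol → 0.60250 mol Si, 1.20500 mol O.
Total oxygen = 2.40826 mol. Normalization factor = 12/2.40826 = 4.98285.
Al per 12 O = 0.40232 × 4.98285 = 2.005.

2.005 Al apfu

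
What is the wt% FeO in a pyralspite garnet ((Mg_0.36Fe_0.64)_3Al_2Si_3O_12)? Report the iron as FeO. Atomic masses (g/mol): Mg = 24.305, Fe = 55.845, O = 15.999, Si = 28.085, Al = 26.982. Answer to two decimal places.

29.75 wt%

M((Mg_0.36Fe_0.64)_3Al_2Si_3O_12) = 463.679 g/mol; M(FeO) = 71.844 g/mol.
Moles FeO per formula unit = 1.92 Fe ÷ 1 = 1.9200.
FeO fraction = (1.9200 × 71.844) / 463.679 = 137.940/463.679 = 0.2975.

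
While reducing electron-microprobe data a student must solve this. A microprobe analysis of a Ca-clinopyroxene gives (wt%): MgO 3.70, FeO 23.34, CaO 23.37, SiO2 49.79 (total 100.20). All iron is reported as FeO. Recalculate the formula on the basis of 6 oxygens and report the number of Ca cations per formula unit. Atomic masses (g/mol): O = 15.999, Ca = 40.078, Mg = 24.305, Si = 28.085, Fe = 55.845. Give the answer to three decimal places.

MgO: 3.70/40.304 = 0.09180 mol → 0.09180 mol Mg, 0.09180 mol O.
FeO: 23.34/71.844 = 0.32487 mol → 0.32487 mol Fe, 0.32487 mol O.
CaO: 23.37/56.077 = 0.41675 mol → 0.41675 mol Ca, 0.41675 mol O.
SiO2: 49.79/60.083 = 0.82869 mol → 0.82869 mol Si, 1.65738 mol O.
Total oxygen = 2.49080 mol. Normalization factor = 6/2.49080 = 2.40886.
Ca per 6 O = 0.41675 × 2.40886 = 1.004.

1.004 Ca apfu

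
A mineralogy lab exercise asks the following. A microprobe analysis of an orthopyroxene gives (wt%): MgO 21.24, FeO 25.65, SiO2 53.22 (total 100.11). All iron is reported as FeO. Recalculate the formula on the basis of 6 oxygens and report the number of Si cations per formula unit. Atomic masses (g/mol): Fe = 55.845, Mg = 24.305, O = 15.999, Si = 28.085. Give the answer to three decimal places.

MgO (M=40.304): mol = 0.52699; Mg = 0.52699, O = 0.52699.
FeO (M=71.844): mol = 0.35702; Fe = 0.35702, O = 0.35702.
SiO2 (M=60.083): mol = 0.88577; Si = 0.88577, O = 1.77154.
ΣO = 2.65555; factor = 6/ΣO = 2.25942.
Si apfu = 0.88577 × 2.25942 = 2.001.

2.001 Si apfu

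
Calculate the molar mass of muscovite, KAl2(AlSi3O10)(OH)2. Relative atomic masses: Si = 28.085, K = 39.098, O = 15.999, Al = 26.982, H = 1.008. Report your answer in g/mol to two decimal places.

398.30 g/mol

K: 1 × 39.098 = 39.0980
Al: 3 × 26.982 = 80.9460
Si: 3 × 28.085 = 84.2550
O: 12 × 15.999 = 191.9880
H: 2 × 1.008 = 2.0160
Summing the contributions gives the formula mass.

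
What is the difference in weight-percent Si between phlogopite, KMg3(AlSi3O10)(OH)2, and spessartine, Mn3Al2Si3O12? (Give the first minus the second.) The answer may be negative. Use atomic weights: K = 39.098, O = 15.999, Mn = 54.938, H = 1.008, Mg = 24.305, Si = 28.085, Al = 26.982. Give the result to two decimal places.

3.17 percentage points

First mineral: 84.255 g Si in 417.254 g formula = 20.19 wt% Si.
Second mineral: 84.255 g Si in 495.021 g formula = 17.02 wt% Si.
20.19% − 17.02% gives a difference of 3.17 percentage points.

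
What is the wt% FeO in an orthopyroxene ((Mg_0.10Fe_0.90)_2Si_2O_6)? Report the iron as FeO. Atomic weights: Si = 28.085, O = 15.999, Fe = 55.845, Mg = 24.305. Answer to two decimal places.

Molar mass of (Mg_0.10Fe_0.90)_2Si_2O_6 = 0.20×24.305 + 1.80×55.845 + 2×28.085 + 6×15.999 = 257.546 g/mol.
Each formula unit contains 1.80 Fe, equivalent to 1.80/1 = 1.8000 mol FeO.
M(FeO) = 1×55.845 + 1×15.999 = 71.844 g/mol.
Mass of FeO per formula unit = 1.8000 × 71.844 = 129.319 g.
FeO wt% = 129.319 / 257.546 × 100 = 50.21%.

50.21 wt%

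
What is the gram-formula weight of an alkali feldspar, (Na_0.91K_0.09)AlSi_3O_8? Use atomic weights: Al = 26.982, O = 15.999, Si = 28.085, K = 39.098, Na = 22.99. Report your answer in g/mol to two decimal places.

The formula mass is the sum 0.91×22.99 + 0.09×39.098 + 1×26.982 + 3×28.085 + 8×15.999.

263.67 g/mol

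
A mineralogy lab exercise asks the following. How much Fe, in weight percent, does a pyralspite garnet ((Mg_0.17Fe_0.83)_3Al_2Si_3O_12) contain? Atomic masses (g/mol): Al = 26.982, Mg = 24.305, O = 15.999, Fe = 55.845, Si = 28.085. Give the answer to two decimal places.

Formula mass = 0.51×24.305 + 2.49×55.845 + 2×26.982 + 3×28.085 + 12×15.999 = 481.657 g/mol, of which 139.054 g is Fe.
So Fe makes up 139.054/481.657 = 0.2887 of the mass, i.e. 28.87%.

28.87 weight percent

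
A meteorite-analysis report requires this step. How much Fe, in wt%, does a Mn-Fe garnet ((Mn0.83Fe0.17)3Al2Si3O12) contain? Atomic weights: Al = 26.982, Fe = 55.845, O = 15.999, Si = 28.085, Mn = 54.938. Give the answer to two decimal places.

5.75 wt%

Formula mass = 2.49·54.938 + 0.51·55.845 + 2·26.982 + 3·28.085 + 12·15.999 = 495.484 g/mol, of which 28.481 g is Fe.
So Fe makes up 28.481/495.484 = 0.0575 of the mass, i.e. 5.75%.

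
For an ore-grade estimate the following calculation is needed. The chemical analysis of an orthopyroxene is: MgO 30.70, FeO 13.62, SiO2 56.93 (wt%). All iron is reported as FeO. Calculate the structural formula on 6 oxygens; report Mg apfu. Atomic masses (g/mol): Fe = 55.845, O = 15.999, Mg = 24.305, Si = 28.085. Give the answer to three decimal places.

1.606 Mg apfu

30.70 wt% MgO ÷ 40.304 g/mol = 0.76171 mol, giving 0.76171 Mg and 0.76171 O.
13.62 wt% FeO ÷ 71.844 g/mol = 0.18958 mol, giving 0.18958 Fe and 0.18958 O.
56.93 wt% SiO2 ÷ 60.083 g/mol = 0.94752 mol, giving 0.94752 Si and 1.89504 O.
Oxygen sums to 2.84633; scaling by 6/2.84633 = 2.10798 puts the formula on 6 O.
Mg: 0.76171 × 2.10798 = 1.606 atoms per formula unit.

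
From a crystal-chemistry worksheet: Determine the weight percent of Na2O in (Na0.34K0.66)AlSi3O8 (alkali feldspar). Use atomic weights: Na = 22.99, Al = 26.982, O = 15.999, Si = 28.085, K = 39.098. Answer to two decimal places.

3.86 wt%

M((Na0.34K0.66)AlSi3O8) = 272.850 g/mol; M(Na2O) = 61.979 g/mol.
Moles Na2O per formula unit = 0.34 Na ÷ 2 = 0.1700.
Na2O fraction = (0.1700 × 61.979) / 272.850 = 10.536/272.850 = 0.0386.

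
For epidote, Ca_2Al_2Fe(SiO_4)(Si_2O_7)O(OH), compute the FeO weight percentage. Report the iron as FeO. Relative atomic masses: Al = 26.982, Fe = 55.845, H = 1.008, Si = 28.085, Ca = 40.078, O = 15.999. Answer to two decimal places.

14.87 wt%

Formula mass = 483.215 g/mol.
1 Fe → 1.0000 mol FeO per formula unit; M(FeO) = 71.844, so FeO mass = 71.844 g.
71.844/483.215 × 100 = 14.87 wt%.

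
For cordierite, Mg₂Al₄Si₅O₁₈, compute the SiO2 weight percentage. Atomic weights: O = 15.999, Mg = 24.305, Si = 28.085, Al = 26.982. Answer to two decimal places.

M(Mg₂Al₄Si₅O₁₈) = 584.945 g/mol; M(SiO2) = 60.083 g/mol.
Moles SiO2 per formula unit = 5 Si ÷ 1 = 5.0000.
SiO2 fraction = (5.0000 × 60.083) / 584.945 = 300.415/584.945 = 0.5136.

51.36 wt%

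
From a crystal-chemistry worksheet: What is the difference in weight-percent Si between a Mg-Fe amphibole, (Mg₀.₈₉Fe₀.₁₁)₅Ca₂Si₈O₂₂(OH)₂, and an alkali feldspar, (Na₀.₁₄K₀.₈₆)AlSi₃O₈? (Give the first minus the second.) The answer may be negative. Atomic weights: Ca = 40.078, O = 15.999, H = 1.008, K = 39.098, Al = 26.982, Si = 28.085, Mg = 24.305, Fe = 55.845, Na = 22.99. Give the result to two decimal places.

-3.44 percentage points

Si in (Mg₀.₈₉Fe₀.₁₁)₅Ca₂Si₈O₂₂(OH)₂: molar mass 829.700 g/mol; 8×28.085 = 224.680 g → 27.08 wt%.
Si in (Na₀.₁₄K₀.₈₆)AlSi₃O₈: molar mass 276.072 g/mol; 3×28.085 = 84.255 g → 30.52 wt%.
Difference = 27.08 − 30.52 = -3.44 percentage points.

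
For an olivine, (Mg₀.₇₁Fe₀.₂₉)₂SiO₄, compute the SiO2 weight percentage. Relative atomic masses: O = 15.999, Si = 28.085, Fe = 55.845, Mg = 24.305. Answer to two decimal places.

37.79 wt%

Formula mass = 158.984 g/mol.
1 Si → 1.0000 mol SiO2 per formula unit; M(SiO2) = 60.083, so SiO2 mass = 60.083 g.
60.083/158.984 × 100 = 37.79 wt%.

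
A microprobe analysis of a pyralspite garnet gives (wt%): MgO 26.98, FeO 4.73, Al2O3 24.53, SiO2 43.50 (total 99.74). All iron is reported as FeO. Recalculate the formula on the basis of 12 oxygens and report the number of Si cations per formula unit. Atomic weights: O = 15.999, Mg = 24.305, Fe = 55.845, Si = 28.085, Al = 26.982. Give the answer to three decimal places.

MgO (M=40.304): mol = 0.66941; Mg = 0.66941, O = 0.66941.
FeO (M=71.844): mol = 0.06584; Fe = 0.06584, O = 0.06584.
Al2O3 (M=101.961): mol = 0.24058; Al = 0.48116, O = 0.72174.
SiO2 (M=60.083): mol = 0.72400; Si = 0.72400, O = 1.44800.
ΣO = 2.90499; factor = 12/ΣO = 4.13082.
Si apfu = 0.72400 × 4.13082 = 2.991.

2.991 Si apfu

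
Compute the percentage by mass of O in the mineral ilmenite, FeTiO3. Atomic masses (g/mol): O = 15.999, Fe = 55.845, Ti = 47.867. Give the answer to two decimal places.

31.64 weight percent

Formula mass = 1*55.845 + 1*47.867 + 3*15.999 = 151.709 g/mol, of which 47.997 g is O.
So O makes up 47.997/151.709 = 0.3164 of the mass, i.e. 31.64%.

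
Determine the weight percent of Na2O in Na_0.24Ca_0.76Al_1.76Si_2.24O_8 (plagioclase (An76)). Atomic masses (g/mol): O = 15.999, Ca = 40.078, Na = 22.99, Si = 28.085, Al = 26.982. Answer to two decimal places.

Molar mass of Na_0.24Ca_0.76Al_1.76Si_2.24O_8 = 0.24·22.99 + 0.76·40.078 + 1.76·26.982 + 2.24·28.085 + 8·15.999 = 274.368 g/mol.
Each formula unit contains 0.24 Na, equivalent to 0.24/2 = 0.1200 mol Na2O.
M(Na2O) = 2×22.99 + 1×15.999 = 61.979 g/mol.
Mass of Na2O per formula unit = 0.1200 × 61.979 = 7.437 g.
Na2O wt% = 7.437 / 274.368 × 100 = 2.71%.

2.71 wt%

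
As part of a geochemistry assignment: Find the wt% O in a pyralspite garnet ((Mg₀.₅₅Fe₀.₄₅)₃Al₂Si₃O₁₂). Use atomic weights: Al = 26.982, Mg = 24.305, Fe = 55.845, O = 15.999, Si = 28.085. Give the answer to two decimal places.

43.08 mass %

M((Mg₀.₅₅Fe₀.₄₅)₃Al₂Si₃O₁₂) = 445.701 g/mol.
O contributes 12 × 15.999 = 191.988 g per mole.
191.988/445.701 = 0.4308 → 43.08%.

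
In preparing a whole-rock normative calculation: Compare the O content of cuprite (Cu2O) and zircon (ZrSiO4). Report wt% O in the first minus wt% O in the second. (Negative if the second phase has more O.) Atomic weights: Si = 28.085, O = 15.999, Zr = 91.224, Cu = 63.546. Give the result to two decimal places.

M(Cu2O) = 143.091 g/mol, so wt% O = 15.999/143.091 × 100 = 11.18%.
M(ZrSiO4) = 183.305 g/mol, so wt% O = 63.996/183.305 × 100 = 34.91%.
11.18 − 34.91 = -23.73 pp.

-23.73 percentage points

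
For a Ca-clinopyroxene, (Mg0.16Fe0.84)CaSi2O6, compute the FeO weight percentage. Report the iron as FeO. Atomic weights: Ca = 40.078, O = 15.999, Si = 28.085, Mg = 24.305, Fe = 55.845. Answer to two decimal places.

24.83 wt%

Formula mass = 243.041 g/mol.
0.84 Fe → 0.8400 mol FeO per formula unit; M(FeO) = 71.844, so FeO mass = 60.349 g.
60.349/243.041 × 100 = 24.83 wt%.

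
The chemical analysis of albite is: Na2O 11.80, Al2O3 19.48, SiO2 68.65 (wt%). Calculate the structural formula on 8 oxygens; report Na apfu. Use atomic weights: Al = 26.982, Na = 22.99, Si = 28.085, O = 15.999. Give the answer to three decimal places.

0.999 Na apfu

11.80 wt% Na2O ÷ 61.979 g/mol = 0.19039 mol, giving 0.38078 Na and 0.19039 O.
19.48 wt% Al2O3 ÷ 101.961 g/mol = 0.19105 mol, giving 0.38210 Al and 0.57315 O.
68.65 wt% SiO2 ÷ 60.083 g/mol = 1.14259 mol, giving 1.14259 Si and 2.28518 O.
Oxygen sums to 3.04872; scaling by 8/3.04872 = 2.62405 puts the formula on 8 O.
Na: 0.38078 × 2.62405 = 0.999 atoms per formula unit.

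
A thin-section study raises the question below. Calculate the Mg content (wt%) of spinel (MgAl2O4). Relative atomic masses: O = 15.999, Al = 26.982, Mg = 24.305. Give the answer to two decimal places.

M(MgAl2O4) = 142.265 g/mol.
Mg contributes 1 × 24.305 = 24.305 g per mole.
24.305/142.265 = 0.1708 → 17.08%.

17.08 wt%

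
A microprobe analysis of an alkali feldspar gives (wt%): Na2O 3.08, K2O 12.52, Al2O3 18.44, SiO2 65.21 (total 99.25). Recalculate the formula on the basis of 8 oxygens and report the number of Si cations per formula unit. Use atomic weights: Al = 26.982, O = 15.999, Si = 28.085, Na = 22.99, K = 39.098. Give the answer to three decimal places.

Na2O: 3.08/61.979 = 0.04969 mol → 0.09938 mol Na, 0.04969 mol O.
K2O: 12.52/94.195 = 0.13292 mol → 0.26584 mol K, 0.13292 mol O.
Al2O3: 18.44/101.961 = 0.18085 mol → 0.36170 mol Al, 0.54255 mol O.
SiO2: 65.21/60.083 = 1.08533 mol → 1.08533 mol Si, 2.17066 mol O.
Total oxygen = 2.89582 mol. Normalization factor = 8/2.89582 = 2.76260.
Si per 8 O = 1.08533 × 2.76260 = 2.998.

2.998 Si apfu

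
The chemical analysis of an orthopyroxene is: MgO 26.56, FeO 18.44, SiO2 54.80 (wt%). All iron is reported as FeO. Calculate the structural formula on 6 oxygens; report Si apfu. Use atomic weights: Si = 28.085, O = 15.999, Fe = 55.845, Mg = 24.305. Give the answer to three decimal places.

MgO (M=40.304): mol = 0.65899; Mg = 0.65899, O = 0.65899.
FeO (M=71.844): mol = 0.25667; Fe = 0.25667, O = 0.25667.
SiO2 (M=60.083): mol = 0.91207; Si = 0.91207, O = 1.82414.
ΣO = 2.73980; factor = 6/ΣO = 2.18994.
Si apfu = 0.91207 × 2.18994 = 1.997.

1.997 Si apfu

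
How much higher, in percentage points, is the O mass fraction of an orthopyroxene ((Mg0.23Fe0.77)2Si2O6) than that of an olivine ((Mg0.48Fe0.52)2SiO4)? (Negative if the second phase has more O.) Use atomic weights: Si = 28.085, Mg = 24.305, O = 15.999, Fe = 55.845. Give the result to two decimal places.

1.61 percentage points

O in (Mg0.23Fe0.77)2Si2O6: molar mass 249.346 g/mol; 6×15.999 = 95.994 g → 38.50 wt%.
O in (Mg0.48Fe0.52)2SiO4: molar mass 173.493 g/mol; 4×15.999 = 63.996 g → 36.89 wt%.
Difference = 38.50 − 36.89 = 1.61 percentage points.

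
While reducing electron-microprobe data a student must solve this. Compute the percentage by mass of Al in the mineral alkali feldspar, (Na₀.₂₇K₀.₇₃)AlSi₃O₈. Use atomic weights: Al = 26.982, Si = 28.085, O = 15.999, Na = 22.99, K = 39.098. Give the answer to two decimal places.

9.85 weight percent

M((Na₀.₂₇K₀.₇₃)AlSi₃O₈) = 273.978 g/mol.
Al contributes 1 × 26.982 = 26.982 g per mole.
26.982/273.978 = 0.0985 → 9.85%.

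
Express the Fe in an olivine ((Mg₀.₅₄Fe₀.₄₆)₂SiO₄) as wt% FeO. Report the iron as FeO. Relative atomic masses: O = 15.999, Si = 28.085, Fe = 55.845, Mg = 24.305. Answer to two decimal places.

38.95 wt%

Formula mass = 169.708 g/mol.
0.92 Fe → 0.9200 mol FeO per formula unit; M(FeO) = 71.844, so FeO mass = 66.096 g.
66.096/169.708 × 100 = 38.95 wt%.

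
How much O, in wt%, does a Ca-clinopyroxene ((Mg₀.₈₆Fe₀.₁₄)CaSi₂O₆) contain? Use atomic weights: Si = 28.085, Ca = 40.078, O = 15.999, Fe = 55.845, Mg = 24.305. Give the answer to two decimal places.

Molar mass of (Mg₀.₈₆Fe₀.₁₄)CaSi₂O₆: 0.86*24.305 + 0.14*55.845 + 1*40.078 + 2*28.085 + 6*15.999 = 220.963 g/mol.
Mass of O per formula unit: 6 × 15.999 = 95.994 g.
Weight fraction O = 95.994 / 220.963 = 0.4344.

43.44 wt%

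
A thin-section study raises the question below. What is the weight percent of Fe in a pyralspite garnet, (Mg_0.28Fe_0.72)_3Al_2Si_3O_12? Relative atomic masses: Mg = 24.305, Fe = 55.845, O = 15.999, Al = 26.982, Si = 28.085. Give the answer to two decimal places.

25.60 weight percent

M((Mg_0.28Fe_0.72)_3Al_2Si_3O_12) = 471.248 g/mol.
Fe contributes 2.16 × 55.845 = 120.625 g per mole.
120.625/471.248 = 0.2560 → 25.60%.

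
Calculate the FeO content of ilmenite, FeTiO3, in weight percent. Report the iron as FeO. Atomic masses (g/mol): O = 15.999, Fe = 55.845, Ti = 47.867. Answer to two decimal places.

M(FeTiO3) = 151.709 g/mol; M(FeO) = 71.844 g/mol.
Moles FeO per formula unit = 1 Fe ÷ 1 = 1.0000.
FeO fraction = (1.0000 × 71.844) / 151.709 = 71.844/151.709 = 0.4736.

47.36 wt%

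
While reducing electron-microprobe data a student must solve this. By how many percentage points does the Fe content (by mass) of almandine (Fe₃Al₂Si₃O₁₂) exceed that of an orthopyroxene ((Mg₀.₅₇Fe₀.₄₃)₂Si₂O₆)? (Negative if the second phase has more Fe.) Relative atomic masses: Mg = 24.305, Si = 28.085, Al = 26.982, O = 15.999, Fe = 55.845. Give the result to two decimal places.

12.59 percentage points

Fe in Fe₃Al₂Si₃O₁₂: molar mass 497.742 g/mol; 3×55.845 = 167.535 g → 33.66 wt%.
Fe in (Mg₀.₅₇Fe₀.₄₃)₂Si₂O₆: molar mass 227.898 g/mol; 0.86×55.845 = 48.027 g → 21.07 wt%.
Difference = 33.66 − 21.07 = 12.59 percentage points.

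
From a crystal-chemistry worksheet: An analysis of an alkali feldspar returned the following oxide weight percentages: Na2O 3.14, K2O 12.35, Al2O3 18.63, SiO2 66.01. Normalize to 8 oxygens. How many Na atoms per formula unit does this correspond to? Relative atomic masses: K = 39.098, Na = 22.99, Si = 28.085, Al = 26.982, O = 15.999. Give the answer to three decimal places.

0.277 Na apfu

3.14 wt% Na2O ÷ 61.979 g/mol = 0.05066 mol, giving 0.10132 Na and 0.05066 O.
12.35 wt% K2O ÷ 94.195 g/mol = 0.13111 mol, giving 0.26222 K and 0.13111 O.
18.63 wt% Al2O3 ÷ 101.961 g/mol = 0.18272 mol, giving 0.36544 Al and 0.54816 O.
66.01 wt% SiO2 ÷ 60.083 g/mol = 1.09865 mol, giving 1.09865 Si and 2.19730 O.
Oxygen sums to 2.92723; scaling by 8/2.92723 = 2.73296 puts the formula on 8 O.
Na: 0.10132 × 2.73296 = 0.277 atoms per formula unit.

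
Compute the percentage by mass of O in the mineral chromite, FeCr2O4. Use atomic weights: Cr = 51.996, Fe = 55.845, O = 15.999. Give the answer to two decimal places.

Molar mass of FeCr2O4: 1*55.845 + 2*51.996 + 4*15.999 = 223.833 g/mol.
Mass of O per formula unit: 4 × 15.999 = 63.996 g.
Weight fraction O = 63.996 / 223.833 = 0.2859.

28.59 wt%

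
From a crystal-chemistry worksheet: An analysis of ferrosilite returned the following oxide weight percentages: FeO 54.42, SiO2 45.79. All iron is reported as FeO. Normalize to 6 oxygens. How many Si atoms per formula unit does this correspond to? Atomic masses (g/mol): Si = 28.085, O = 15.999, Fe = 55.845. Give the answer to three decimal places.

2.004 Si apfu

FeO (M=71.844): mol = 0.75747; Fe = 0.75747, O = 0.75747.
SiO2 (M=60.083): mol = 0.76211; Si = 0.76211, O = 1.52422.
ΣO = 2.28169; factor = 6/ΣO = 2.62963.
Si apfu = 0.76211 × 2.62963 = 2.004.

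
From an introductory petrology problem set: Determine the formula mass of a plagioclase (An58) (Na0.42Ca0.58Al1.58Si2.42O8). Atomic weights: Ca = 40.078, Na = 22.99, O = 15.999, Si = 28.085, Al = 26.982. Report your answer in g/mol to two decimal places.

271.49 g/mol

M = 0.42·22.99 + 0.58·40.078 + 1.58·26.982 + 2.42·28.085 + 8·15.999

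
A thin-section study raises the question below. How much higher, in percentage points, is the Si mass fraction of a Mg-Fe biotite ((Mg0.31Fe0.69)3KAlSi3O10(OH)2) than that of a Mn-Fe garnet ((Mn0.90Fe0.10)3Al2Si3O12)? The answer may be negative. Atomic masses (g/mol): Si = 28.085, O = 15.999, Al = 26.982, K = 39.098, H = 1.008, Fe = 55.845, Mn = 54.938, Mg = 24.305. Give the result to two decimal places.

M((Mg0.31Fe0.69)3KAlSi3O10(OH)2) = 482.542 g/mol, so wt% Si = 84.255/482.542 × 100 = 17.46%.
M((Mn0.90Fe0.10)3Al2Si3O12) = 495.293 g/mol, so wt% Si = 84.255/495.293 × 100 = 17.01%.
17.46 − 17.01 = 0.45 pp.

0.45 percentage points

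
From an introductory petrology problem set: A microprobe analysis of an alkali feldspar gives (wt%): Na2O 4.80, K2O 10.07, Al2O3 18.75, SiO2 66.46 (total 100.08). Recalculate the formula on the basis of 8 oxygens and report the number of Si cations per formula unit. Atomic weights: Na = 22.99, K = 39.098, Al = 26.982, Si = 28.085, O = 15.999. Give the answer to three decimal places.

Na2O: 4.80/61.979 = 0.07745 mol → 0.15490 mol Na, 0.07745 mol O.
K2O: 10.07/94.195 = 0.10691 mol → 0.21382 mol K, 0.10691 mol O.
Al2O3: 18.75/101.961 = 0.18389 mol → 0.36778 mol Al, 0.55167 mol O.
SiO2: 66.46/60.083 = 1.10614 mol → 1.10614 mol Si, 2.21228 mol O.
Total oxygen = 2.94831 mol. Normalization factor = 8/2.94831 = 2.71342.
Si per 8 O = 1.10614 × 2.71342 = 3.001.

3.001 Si apfu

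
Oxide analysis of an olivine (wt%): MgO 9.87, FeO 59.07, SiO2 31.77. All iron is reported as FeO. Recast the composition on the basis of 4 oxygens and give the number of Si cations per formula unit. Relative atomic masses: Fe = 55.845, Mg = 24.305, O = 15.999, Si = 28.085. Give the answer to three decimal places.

0.996 Si apfu

MgO: 9.87/40.304 = 0.24489 mol → 0.24489 mol Mg, 0.24489 mol O.
FeO: 59.07/71.844 = 0.82220 mol → 0.82220 mol Fe, 0.82220 mol O.
SiO2: 31.77/60.083 = 0.52877 mol → 0.52877 mol Si, 1.05754 mol O.
Total oxygen = 2.12463 mol. Normalization factor = 4/2.12463 = 1.88268.
Si per 4 O = 0.52877 × 1.88268 = 0.996.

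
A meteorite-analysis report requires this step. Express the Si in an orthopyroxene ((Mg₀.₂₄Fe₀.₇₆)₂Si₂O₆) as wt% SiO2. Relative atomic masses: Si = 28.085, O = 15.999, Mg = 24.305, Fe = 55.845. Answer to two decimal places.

Formula mass = 248.715 g/mol.
2 Si → 2.0000 mol SiO2 per formula unit; M(SiO2) = 60.083, so SiO2 mass = 120.166 g.
120.166/248.715 × 100 = 48.31 wt%.

48.31 wt%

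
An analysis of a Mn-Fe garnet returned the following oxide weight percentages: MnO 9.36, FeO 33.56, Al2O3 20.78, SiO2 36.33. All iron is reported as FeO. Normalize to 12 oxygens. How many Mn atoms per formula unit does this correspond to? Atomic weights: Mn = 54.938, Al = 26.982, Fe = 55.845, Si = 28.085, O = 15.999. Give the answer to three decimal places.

9.36 wt% MnO ÷ 70.937 g/mol = 0.13195 mol, giving 0.13195 Mn and 0.13195 O.
33.56 wt% FeO ÷ 71.844 g/mol = 0.46712 mol, giving 0.46712 Fe and 0.46712 O.
20.78 wt% Al2O3 ÷ 101.961 g/mol = 0.20380 mol, giving 0.40760 Al and 0.61140 O.
36.33 wt% SiO2 ÷ 60.083 g/mol = 0.60466 mol, giving 0.60466 Si and 1.20932 O.
Oxygen sums to 2.41979; scaling by 12/2.41979 = 4.95911 puts the formula on 12 O.
Mn: 0.13195 × 4.95911 = 0.654 atoms per formula unit.

0.654 Mn apfu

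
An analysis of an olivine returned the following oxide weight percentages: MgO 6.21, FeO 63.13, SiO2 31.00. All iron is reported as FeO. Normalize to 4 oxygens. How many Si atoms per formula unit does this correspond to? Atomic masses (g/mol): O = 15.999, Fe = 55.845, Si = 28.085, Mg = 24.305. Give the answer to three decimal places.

1.000 Si apfu

MgO: 6.21/40.304 = 0.15408 mol → 0.15408 mol Mg, 0.15408 mol O.
FeO: 63.13/71.844 = 0.87871 mol → 0.87871 mol Fe, 0.87871 mol O.
SiO2: 31.00/60.083 = 0.51595 mol → 0.51595 mol Si, 1.03190 mol O.
Total oxygen = 2.06469 mol. Normalization factor = 4/2.06469 = 1.93734.
Si per 4 O = 0.51595 × 1.93734 = 1.000.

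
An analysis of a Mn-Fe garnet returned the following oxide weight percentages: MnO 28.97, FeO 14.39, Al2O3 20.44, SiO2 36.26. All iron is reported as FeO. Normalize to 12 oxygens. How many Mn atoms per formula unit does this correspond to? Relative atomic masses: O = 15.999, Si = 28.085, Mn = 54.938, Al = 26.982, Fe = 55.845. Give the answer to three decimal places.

MnO (M=70.937): mol = 0.40839; Mn = 0.40839, O = 0.40839.
FeO (M=71.844): mol = 0.20030; Fe = 0.20030, O = 0.20030.
Al2O3 (M=101.961): mol = 0.20047; Al = 0.40094, O = 0.60141.
SiO2 (M=60.083): mol = 0.60350; Si = 0.60350, O = 1.20700.
ΣO = 2.41710; factor = 12/ΣO = 4.96463.
Mn apfu = 0.40839 × 4.96463 = 2.028.

2.028 Mn apfu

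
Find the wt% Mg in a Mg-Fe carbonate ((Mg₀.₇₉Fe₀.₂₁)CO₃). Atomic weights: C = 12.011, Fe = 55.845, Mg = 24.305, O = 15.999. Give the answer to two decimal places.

M((Mg₀.₇₉Fe₀.₂₁)CO₃) = 90.936 g/mol.
Mg contributes 0.79 × 24.305 = 19.201 g per mole.
19.201/90.936 = 0.2111 → 21.11%.

21.11 mass %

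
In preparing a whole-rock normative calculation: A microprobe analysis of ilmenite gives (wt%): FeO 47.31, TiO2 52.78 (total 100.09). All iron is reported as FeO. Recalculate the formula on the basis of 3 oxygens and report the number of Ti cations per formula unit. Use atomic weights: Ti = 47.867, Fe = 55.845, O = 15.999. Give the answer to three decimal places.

FeO: 47.31/71.844 = 0.65851 mol → 0.65851 mol Fe, 0.65851 mol O.
TiO2: 52.78/79.865 = 0.66087 mol → 0.66087 mol Ti, 1.32174 mol O.
Total oxygen = 1.98025 mol. Normalization factor = 3/1.98025 = 1.51496.
Ti per 3 O = 0.66087 × 1.51496 = 1.001.

1.001 Ti apfu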